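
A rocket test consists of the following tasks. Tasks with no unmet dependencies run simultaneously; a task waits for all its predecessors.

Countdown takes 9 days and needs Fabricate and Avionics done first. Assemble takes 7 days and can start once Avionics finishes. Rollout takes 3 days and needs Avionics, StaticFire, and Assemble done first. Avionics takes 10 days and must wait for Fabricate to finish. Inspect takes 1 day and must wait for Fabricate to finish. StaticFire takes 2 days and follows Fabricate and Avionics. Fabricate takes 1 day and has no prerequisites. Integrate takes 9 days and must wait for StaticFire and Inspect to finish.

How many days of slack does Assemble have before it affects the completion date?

Fabricate→Avionics→StaticFire→Integrate = 1+10+2+9 = 22 sets the makespan at 22 days.
The longest chain containing Assemble totals 21 days.
So Assemble can slip 19 − 18 = 1 day.

1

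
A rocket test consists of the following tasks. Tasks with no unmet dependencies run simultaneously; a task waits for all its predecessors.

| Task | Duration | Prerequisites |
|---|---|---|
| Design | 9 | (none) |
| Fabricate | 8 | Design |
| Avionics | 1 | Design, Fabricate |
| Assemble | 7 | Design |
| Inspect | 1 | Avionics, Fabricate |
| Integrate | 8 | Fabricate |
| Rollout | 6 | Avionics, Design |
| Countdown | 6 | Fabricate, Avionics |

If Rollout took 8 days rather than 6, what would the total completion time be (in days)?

Critical path before the change: Design→Fabricate→Integrate = 9+8+8 = 25 giving 25 days.
Rollout is off the critical path — its longest chain is 24 days, giving 1 of slack.
New critical path: Design→Fabricate→Avionics→Rollout = 9+8+1+8 = 26 ⇒ 26 days.

26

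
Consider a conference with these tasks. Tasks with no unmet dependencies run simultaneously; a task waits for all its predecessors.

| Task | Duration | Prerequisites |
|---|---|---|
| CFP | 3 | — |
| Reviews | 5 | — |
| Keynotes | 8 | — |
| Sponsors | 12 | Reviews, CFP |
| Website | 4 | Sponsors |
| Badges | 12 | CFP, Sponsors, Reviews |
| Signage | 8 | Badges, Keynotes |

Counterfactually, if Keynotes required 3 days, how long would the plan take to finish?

The binding path is Reviews→Sponsors→Badges→Signage = 5+12+12+8 = 37; finish at 37 days.
The longest path through Keynotes is only 16 days, so Keynotes has float 21.
That remains the longest chain; total 37 days.

37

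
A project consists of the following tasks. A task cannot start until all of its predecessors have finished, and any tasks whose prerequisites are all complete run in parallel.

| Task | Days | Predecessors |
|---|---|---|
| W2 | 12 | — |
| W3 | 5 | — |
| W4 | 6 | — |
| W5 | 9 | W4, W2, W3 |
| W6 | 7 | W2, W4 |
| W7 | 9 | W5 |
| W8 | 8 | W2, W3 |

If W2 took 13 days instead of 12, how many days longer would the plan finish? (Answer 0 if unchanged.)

The binding path is W2→W5→W7 = 12+9+9 = 30; finish at 30 days.
Since W2 is critical, the +1 change carries straight to that chain (now 31 days).
The critical path is still W2→W5→W7; finish is now 31 days.
Change in finish: 31 − 30 = +1 days.

1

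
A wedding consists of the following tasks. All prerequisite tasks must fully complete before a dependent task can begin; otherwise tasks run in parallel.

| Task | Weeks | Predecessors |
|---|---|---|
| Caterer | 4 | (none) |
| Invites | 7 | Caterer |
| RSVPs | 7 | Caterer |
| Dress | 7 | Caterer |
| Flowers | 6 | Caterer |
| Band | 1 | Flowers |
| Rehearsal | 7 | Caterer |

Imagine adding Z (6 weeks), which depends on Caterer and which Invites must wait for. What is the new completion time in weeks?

Originally the job takes 11 weeks.
With Z inserted, Invites now waits for max(Caterer, Z).
New critical path: Caterer→Z→Invites = 4+6+7 = 17 ⇒ 17 weeks.

17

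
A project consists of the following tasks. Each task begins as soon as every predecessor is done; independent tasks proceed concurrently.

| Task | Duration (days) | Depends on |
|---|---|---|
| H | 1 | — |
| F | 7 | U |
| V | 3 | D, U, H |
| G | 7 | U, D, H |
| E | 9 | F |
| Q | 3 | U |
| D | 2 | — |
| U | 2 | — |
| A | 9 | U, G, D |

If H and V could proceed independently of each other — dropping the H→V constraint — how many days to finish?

With the dependency in place, D→G→A = 2+7+9 = 18 sets the finish at 18 days.
Dropping H→V doesn't change V's earliest start (2); another predecessor still binds.
New critical path: D→G→A = 2+7+9 = 18 ⇒ 18 days.

18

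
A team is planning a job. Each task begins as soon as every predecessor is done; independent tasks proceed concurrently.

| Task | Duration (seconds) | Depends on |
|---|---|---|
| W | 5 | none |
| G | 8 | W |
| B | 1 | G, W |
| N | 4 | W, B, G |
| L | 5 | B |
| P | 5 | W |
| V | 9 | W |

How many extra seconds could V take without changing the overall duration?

5

The longest chain is W→G→B→L = 5+8+1+5 = 19; overall finish 19 seconds.
The longest chain containing V totals 14 seconds.
Slack of V = 10 − 5 = 5 seconds.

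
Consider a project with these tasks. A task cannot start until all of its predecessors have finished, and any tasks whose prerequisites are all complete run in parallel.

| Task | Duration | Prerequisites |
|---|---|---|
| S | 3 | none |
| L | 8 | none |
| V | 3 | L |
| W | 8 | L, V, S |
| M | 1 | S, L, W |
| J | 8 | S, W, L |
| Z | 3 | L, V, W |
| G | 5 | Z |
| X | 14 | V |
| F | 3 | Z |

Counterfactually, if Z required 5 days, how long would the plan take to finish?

Actual critical path: L→V→W→Z→G = 8+3+8+3+5 = 27 ⇒ 27 days.
Since Z is critical, the +2 change carries straight to that chain (now 29 days).
The critical path is still L→V→W→Z→G; finish is now 29 days.

29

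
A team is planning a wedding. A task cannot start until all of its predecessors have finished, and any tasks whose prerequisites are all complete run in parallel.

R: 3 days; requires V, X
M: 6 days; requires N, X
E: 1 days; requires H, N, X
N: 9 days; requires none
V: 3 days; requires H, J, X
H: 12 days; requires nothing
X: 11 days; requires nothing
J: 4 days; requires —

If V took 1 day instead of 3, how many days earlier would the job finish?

1

Actual critical path: H→V→R = 12+3+3 = 18 ⇒ 18 days.
Since V is critical, the -2 change carries straight to that chain (now 16 days).
The binding chain switches to X→M = 11+6 = 17; finish 17 days.
Change in finish: 17 − 18 = -1 days.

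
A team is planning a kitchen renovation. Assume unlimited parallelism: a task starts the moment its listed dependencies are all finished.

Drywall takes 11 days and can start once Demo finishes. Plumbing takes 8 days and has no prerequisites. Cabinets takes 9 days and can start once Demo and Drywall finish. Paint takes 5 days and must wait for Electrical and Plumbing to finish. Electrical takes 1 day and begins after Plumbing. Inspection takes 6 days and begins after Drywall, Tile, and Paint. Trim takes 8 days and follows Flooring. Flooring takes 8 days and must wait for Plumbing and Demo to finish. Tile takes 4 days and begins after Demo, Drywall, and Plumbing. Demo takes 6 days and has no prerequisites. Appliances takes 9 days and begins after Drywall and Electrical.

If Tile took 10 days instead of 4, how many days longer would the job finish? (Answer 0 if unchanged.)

Actual critical path: Demo→Drywall→Tile→Inspection = 6+11+4+6 = 27 ⇒ 27 days.
Tile is on the critical path; changing it to 10 makes that path 33 days.
That remains the longest chain; total 33 days.
Change in finish: 33 − 27 = +6 days.

6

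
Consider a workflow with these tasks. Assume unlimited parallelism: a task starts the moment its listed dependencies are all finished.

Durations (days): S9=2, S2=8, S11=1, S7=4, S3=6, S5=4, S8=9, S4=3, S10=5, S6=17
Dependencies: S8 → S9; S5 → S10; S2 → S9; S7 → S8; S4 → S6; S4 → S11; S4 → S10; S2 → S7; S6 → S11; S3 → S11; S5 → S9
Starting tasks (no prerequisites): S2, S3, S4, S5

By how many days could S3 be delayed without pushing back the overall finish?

16

Critical path: S2→S7→S8→S9 = 8+4+9+2 = 23, so the finish is 23 days.
The longest chain containing S3 totals 7 days.
So S3 can slip 22 − 6 = 16 days.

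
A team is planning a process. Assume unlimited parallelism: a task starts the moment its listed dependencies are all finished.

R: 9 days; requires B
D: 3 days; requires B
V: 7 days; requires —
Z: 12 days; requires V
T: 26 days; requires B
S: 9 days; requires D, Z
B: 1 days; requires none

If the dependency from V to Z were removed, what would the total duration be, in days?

With the dependency in place, V→Z→S = 7+12+9 = 28 sets the finish at 28 days.
Without V→Z, Z's earliest start moves from 7 to 0.
The longest chain is now B→T = 1+26 = 27, so the job takes 27 days.

27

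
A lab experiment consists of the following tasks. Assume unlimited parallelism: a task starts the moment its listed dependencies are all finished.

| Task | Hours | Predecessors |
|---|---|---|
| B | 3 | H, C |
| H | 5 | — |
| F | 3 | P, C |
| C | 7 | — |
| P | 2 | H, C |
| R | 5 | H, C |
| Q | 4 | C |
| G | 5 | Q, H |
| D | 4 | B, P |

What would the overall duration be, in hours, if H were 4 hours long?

The binding path is C→Q→G = 7+4+5 = 16; finish at 16 hours.
The longest path through H is only 12 hours, so H has float 4.
That remains the longest chain; total 16 hours.

16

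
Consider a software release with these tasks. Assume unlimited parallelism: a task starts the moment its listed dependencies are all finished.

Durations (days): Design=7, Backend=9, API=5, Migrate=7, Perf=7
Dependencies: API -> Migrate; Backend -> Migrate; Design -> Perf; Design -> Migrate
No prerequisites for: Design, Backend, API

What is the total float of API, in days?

4

The longest chain is Backend→Migrate = 9+7 = 16; overall finish 16 days.
API finishes as early as 5 and must finish by 9.
So API can slip 9 − 5 = 4 days.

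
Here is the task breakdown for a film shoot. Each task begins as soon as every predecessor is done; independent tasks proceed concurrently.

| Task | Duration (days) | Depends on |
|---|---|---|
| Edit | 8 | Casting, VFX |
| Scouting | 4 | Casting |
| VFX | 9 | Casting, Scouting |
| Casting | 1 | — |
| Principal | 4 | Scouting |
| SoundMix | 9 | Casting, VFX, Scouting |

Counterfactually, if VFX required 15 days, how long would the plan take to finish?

Actual critical path: Casting→Scouting→VFX→SoundMix = 1+4+9+9 = 23 ⇒ 23 days.
Since VFX is critical, the +6 change carries straight to that chain (now 29 days).
The critical path is still Casting→Scouting→VFX→SoundMix; finish is now 29 days.

29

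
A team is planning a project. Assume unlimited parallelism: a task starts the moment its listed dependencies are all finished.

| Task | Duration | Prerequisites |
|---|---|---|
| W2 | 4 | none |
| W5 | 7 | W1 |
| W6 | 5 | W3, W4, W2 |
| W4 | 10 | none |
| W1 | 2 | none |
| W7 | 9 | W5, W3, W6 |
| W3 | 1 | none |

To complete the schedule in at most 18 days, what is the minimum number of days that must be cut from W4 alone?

6

Current finish: 24 days; target: 18.
W4 is on every critical path, so each day cut from W4 cuts the finish by one (this holds down to a finish of 18).
Need 24 − 18 = 6 days off W4 → W4 becomes 4 days, finish becomes 18.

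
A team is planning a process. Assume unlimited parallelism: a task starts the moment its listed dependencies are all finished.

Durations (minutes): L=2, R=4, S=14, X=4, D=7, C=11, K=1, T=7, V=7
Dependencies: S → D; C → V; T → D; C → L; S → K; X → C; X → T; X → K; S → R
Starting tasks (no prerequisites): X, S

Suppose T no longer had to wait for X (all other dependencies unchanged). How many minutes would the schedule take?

22

With the dependency in place, X→C→V = 4+11+7 = 22 sets the finish at 22 minutes.
Without X→T, T's earliest start moves from 4 to 0.
After: X→C→V = 4+11+7 = 22 → 22 minutes.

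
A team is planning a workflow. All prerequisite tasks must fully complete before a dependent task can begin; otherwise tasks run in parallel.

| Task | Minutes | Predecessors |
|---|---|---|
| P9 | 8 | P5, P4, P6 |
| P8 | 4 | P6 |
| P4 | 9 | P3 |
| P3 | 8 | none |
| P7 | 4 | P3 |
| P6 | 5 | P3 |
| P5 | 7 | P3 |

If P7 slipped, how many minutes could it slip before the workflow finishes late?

13

The longest chain is P3→P4→P9 = 8+9+8 = 25; overall finish 25 minutes.
Longest path through P7: 12 minutes (earliest finish 12, latest finish 25).
Slack of P7 = 21 − 8 = 13 minutes.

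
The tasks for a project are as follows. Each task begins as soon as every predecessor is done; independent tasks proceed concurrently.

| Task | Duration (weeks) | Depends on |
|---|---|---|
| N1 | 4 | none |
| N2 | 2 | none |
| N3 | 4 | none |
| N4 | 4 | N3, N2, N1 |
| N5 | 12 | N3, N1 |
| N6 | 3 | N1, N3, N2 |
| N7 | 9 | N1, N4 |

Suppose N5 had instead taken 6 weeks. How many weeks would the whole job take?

17

Baseline: N1→N4→N7 = 4+4+9 = 17 → 17 weeks.
N5 has 1 week of float (longest path through it is 16).
No other chain overtakes it, so the finish is 17 weeks.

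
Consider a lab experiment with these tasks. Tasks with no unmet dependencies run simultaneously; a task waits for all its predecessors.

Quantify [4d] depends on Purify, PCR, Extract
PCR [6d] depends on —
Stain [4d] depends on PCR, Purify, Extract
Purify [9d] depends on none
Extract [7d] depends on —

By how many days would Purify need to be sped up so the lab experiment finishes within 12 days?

Current finish: 13 days; target: 12.
Purify is on every critical path, so each day cut from Purify cuts the finish by one (this holds down to a finish of 11).
Need 13 − 12 = 1 day off Purify → Purify becomes 8 days, finish becomes 12.

1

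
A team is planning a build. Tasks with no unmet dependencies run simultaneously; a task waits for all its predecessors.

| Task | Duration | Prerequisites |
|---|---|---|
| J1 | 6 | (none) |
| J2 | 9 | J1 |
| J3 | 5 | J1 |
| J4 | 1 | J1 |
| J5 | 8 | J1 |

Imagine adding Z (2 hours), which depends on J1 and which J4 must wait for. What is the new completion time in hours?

15

Originally the schedule takes 15 hours.
With Z inserted, J4 now waits for max(J1, Z).
New critical path: J1→J2 = 6+9 = 15 ⇒ 15 hours.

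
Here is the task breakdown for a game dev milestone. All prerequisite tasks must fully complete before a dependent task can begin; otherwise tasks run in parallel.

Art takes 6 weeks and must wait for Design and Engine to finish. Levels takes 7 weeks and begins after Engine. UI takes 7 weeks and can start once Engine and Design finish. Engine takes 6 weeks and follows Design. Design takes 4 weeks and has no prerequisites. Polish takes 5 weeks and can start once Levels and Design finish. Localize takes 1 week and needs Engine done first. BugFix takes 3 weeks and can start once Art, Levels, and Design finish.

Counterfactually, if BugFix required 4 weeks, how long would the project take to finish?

The binding path is Design→Engine→Levels→Polish = 4+6+7+5 = 22; finish at 22 weeks.
BugFix has 2 weeks of float (longest path through it is 20).
That remains the longest chain; total 22 weeks.

22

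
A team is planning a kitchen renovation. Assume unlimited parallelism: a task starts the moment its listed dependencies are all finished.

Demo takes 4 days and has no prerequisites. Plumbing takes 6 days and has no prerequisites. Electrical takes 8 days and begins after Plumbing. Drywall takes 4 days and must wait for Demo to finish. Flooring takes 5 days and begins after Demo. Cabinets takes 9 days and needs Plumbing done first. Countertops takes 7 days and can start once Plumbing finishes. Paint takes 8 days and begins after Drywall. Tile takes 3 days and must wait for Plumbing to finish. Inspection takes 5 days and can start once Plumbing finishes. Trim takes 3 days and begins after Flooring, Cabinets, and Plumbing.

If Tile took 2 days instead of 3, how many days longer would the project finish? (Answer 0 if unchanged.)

Critical path before the change: Plumbing→Cabinets→Trim = 6+9+3 = 18 giving 18 days.
Tile has 9 days of float (longest path through it is 9).
The critical path is still Plumbing→Cabinets→Trim; finish is now 18 days.
Change in finish: 18 − 18 = +0 days.

0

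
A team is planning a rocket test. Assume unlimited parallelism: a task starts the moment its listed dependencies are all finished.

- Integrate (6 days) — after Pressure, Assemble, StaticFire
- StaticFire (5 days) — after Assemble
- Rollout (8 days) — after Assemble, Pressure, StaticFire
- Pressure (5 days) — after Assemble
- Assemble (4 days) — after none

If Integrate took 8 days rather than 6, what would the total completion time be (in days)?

As given, the longest chain is Assemble→Pressure→Rollout = 4+5+8 = 17, so the finish is 17 days.
Integrate is off the critical path — its longest chain is 15 days, giving 2 of slack.
Now Assemble→Pressure→Integrate = 4+5+8 = 17 is longest, so the finish becomes 17 days.

17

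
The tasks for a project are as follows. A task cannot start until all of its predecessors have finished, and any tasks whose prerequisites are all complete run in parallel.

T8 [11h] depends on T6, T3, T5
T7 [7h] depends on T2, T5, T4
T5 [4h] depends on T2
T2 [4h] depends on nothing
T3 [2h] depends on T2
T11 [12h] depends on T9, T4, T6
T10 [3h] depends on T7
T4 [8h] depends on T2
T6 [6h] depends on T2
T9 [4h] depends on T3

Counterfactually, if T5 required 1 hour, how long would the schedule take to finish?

As given, the longest chain is T2→T4→T11 = 4+8+12 = 24, so the finish is 24 hours.
T5 is off the critical path — its longest chain is 19 hours, giving 5 of slack.
That remains the longest chain; total 24 hours.

24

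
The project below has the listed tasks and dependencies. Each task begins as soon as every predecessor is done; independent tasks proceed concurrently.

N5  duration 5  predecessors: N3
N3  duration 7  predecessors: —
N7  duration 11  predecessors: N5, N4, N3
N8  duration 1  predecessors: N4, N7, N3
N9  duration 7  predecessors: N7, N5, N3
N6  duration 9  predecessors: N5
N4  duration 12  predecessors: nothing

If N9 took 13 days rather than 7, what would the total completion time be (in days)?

Critical path before the change: N3→N5→N7→N9 = 7+5+11+7 = 30 giving 30 days.
N9 is on the critical path; changing it to 13 makes that path 36 days.
That remains the longest chain; total 36 days.

36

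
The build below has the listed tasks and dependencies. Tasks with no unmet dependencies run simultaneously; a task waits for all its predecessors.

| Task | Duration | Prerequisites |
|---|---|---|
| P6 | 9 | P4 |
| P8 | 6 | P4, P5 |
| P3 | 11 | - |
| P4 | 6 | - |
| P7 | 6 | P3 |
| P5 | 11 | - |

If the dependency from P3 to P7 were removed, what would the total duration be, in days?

17

With the dependency in place, P3→P7 = 11+6 = 17 sets the finish at 17 days.
Without P3→P7, P7's earliest start moves from 11 to 0.
After: P5→P8 = 11+6 = 17 → 17 days.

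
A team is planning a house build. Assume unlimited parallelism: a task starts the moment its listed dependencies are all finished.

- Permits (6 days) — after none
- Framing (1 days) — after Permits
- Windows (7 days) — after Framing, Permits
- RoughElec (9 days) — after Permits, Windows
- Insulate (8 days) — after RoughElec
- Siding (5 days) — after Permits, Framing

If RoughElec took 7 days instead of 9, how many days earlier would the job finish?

2

Critical path before the change: Permits→Framing→Windows→RoughElec→Insulate = 6+1+7+9+8 = 31 giving 31 days.
RoughElec is on the critical path; changing it to 7 makes that path 29 days.
That remains the longest chain; total 29 days.
Change in finish: 29 − 31 = -2 days.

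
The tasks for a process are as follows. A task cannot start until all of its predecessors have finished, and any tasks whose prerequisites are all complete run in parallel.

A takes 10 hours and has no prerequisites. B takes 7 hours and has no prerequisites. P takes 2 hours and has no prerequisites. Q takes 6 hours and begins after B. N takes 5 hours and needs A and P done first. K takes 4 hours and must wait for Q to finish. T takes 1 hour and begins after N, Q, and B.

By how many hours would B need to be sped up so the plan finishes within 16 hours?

Current finish: 17 hours; target: 16.
B is on every critical path, so each hour cut from B cuts the finish by one (this holds down to a finish of 16).
Need 17 − 16 = 1 hour off B → B becomes 6 hours, finish becomes 16.

1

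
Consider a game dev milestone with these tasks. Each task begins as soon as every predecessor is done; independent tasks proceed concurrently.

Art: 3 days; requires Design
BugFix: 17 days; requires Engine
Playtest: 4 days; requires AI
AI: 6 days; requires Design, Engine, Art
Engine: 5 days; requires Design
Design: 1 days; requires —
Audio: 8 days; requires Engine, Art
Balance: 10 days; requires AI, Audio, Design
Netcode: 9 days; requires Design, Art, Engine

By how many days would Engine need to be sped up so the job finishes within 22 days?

2

Current finish: 24 days; target: 22.
Engine is on every critical path, so each day cut from Engine cuts the finish by one (this holds down to a finish of 22).
Need 24 − 22 = 2 days off Engine → Engine becomes 3 days, finish becomes 22.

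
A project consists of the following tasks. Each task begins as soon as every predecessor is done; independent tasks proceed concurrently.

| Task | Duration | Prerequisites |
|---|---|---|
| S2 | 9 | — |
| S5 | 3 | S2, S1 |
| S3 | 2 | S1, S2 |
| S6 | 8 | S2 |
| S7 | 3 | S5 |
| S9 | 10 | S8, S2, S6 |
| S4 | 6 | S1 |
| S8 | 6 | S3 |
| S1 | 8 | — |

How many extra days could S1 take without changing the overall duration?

1

Critical path: S2→S3→S8→S9 = 9+2+6+10 = 27, so the finish is 27 days.
S1 finishes as early as 8 and must finish by 9.
Slack of S1 = 1 − 0 = 1 day.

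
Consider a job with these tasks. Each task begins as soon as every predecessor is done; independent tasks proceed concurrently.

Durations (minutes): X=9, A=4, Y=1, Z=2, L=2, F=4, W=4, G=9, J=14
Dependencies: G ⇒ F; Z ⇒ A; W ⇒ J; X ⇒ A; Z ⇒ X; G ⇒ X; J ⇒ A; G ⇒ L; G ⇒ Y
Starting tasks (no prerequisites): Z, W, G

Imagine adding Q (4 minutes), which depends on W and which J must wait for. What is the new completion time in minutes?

Originally the job takes 22 minutes.
With Q inserted, J now waits for max(W, Q).
New critical path: W→Q→J→A = 4+4+14+4 = 26 ⇒ 26 minutes.

26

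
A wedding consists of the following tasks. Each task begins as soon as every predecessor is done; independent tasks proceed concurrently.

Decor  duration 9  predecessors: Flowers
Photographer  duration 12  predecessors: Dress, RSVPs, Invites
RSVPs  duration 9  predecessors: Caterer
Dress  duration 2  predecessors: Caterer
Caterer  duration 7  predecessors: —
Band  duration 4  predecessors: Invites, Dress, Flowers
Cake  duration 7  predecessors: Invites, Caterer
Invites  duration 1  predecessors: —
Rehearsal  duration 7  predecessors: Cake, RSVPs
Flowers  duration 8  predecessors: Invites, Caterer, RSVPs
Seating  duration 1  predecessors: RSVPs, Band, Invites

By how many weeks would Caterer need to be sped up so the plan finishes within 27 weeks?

6

Current finish: 33 weeks; target: 27.
Caterer is on every critical path, so each week cut from Caterer cuts the finish by one (this holds down to a finish of 27).
Need 33 − 27 = 6 weeks off Caterer → Caterer becomes 1 week, finish becomes 27.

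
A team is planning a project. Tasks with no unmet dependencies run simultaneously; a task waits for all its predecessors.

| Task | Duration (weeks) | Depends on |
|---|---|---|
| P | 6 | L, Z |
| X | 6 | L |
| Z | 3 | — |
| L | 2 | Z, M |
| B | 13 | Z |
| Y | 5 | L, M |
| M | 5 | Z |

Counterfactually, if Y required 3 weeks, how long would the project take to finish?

16

Critical path before the change: Z→M→L→P = 3+5+2+6 = 16 giving 16 weeks.
Y is off the critical path — its longest chain is 15 weeks, giving 1 of slack.
The critical path is still Z→M→L→P; finish is now 16 weeks.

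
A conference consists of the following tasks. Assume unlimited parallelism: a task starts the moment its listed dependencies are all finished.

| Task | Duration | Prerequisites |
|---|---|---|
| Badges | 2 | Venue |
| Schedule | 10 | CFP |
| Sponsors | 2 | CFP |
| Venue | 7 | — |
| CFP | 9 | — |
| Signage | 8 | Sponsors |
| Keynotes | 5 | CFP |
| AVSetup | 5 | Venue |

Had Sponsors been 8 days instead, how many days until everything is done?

25

As given, the longest chain is CFP→Sponsors→Signage = 9+2+8 = 19, so the finish is 19 days.
Sponsors is on the critical path; changing it to 8 makes that path 25 days.
That remains the longest chain; total 25 days.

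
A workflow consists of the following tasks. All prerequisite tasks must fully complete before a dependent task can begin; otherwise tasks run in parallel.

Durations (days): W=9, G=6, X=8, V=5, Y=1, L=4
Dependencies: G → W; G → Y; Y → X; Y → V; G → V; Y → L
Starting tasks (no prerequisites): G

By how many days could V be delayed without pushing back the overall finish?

3

Critical path: G→Y→X = 6+1+8 = 15, so the finish is 15 days.
The longest chain containing V totals 12 days.
So V can slip 15 − 12 = 3 days.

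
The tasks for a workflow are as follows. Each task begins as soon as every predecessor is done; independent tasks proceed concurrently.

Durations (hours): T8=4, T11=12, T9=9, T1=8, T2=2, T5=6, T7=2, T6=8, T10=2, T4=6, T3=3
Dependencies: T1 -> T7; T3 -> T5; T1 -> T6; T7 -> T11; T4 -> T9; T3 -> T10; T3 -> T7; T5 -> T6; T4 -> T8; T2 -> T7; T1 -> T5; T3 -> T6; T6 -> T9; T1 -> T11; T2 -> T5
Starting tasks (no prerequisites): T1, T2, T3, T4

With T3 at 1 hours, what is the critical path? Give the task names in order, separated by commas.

As given, the longest chain is T1→T5→T6→T9 = 8+6+8+9 = 31, so the finish is 31 hours.
T3 has 5 hours of float (longest path through it is 26).
That remains the longest chain; total 31 hours.

T1, T5, T6, T9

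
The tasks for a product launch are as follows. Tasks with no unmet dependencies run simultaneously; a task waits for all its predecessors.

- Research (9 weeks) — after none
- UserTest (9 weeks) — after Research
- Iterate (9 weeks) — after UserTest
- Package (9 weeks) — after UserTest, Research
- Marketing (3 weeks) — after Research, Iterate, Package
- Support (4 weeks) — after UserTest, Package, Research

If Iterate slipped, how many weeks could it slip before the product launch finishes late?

1

Research→UserTest→Package→Support = 9+9+9+4 = 31 sets the makespan at 31 weeks.
The longest chain containing Iterate totals 30 weeks.
Slack of Iterate = 19 − 18 = 1 week.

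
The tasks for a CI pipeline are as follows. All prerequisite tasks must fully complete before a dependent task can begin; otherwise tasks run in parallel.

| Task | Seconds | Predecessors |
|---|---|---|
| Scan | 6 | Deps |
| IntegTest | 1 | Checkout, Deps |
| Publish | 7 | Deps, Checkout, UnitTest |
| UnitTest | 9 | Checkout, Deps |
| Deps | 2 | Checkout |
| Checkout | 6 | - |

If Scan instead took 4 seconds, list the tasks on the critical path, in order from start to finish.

Checkout, Deps, UnitTest, Publish

Actual critical path: Checkout→Deps→UnitTest→Publish = 6+2+9+7 = 24 ⇒ 24 seconds.
Scan is off the critical path — its longest chain is 14 seconds, giving 10 of slack.
The critical path is still Checkout→Deps→UnitTest→Publish; finish is now 24 seconds.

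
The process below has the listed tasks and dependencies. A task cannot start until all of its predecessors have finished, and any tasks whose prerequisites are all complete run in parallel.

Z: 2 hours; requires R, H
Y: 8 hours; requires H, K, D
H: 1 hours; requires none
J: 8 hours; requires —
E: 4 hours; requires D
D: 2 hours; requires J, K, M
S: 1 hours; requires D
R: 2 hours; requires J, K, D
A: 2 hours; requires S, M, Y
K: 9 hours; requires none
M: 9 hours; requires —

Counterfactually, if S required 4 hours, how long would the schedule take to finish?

21

The binding path is K→D→Y→A = 9+2+8+2 = 21; finish at 21 hours.
S has 7 hours of float (longest path through it is 14).
The critical path is still K→D→Y→A; finish is now 21 hours.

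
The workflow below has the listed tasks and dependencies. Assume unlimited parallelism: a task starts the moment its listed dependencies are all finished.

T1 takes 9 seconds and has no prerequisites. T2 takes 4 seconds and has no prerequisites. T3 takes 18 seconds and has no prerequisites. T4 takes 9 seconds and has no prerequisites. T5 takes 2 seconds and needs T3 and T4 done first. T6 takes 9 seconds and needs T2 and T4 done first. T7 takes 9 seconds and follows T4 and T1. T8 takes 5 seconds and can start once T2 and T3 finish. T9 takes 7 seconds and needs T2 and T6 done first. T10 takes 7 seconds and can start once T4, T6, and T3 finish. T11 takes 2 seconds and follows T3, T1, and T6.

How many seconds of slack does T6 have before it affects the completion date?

0

Critical path: T3→T10 = 18+7 = 25, so the finish is 25 seconds.
Longest path through T6: 25 seconds (earliest finish 18, latest finish 18).
Slack of T6 = 9 − 9 = 0 seconds.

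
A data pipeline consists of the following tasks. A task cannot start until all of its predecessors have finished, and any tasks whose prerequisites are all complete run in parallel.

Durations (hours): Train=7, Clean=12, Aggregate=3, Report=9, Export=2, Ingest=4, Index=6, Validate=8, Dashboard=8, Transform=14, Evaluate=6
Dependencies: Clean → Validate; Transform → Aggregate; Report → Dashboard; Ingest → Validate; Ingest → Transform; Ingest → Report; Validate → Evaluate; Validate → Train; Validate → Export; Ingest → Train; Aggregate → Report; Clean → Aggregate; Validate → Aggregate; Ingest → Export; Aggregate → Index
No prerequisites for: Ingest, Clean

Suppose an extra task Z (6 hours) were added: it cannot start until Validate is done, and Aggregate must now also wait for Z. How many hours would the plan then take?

46

Originally the plan takes 40 hours.
With Z inserted, Aggregate now waits for max(Transform, Validate, Clean, Z).
New critical path: Clean→Validate→Z→Aggregate→Report→Dashboard = 12+8+6+3+9+8 = 46 ⇒ 46 hours.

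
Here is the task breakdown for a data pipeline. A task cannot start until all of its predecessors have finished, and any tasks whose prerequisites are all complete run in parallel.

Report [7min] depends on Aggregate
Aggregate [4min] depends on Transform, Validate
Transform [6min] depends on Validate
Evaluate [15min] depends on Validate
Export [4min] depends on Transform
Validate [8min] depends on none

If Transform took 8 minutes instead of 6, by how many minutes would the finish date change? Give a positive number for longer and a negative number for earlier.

Baseline: Validate→Transform→Aggregate→Report = 8+6+4+7 = 25 → 25 minutes.
Since Transform is critical, the +2 change carries straight to that chain (now 27 minutes).
No other chain overtakes it, so the finish is 27 minutes.
Change in finish: 27 − 25 = +2 minutes.

2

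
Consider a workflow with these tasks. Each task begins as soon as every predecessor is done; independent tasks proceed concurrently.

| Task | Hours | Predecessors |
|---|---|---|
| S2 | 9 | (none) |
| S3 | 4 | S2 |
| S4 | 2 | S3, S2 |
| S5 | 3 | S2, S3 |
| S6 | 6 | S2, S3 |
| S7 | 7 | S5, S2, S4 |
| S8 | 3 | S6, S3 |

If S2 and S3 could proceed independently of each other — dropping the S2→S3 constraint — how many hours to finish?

19

Before: longest chain S2→S3→S5→S7 = 9+4+3+7 = 23, finish 23.
Without S2→S3, S3's earliest start moves from 9 to 0.
The longest chain is now S2→S5→S7 = 9+3+7 = 19, so the plan takes 19 hours.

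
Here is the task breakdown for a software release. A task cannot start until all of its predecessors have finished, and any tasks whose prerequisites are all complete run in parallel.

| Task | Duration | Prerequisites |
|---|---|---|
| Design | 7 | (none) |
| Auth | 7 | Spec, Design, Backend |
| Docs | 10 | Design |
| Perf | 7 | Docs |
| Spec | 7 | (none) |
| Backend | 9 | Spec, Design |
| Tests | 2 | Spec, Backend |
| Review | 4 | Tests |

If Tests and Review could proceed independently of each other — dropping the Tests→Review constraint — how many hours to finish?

Before: longest chain Design→Docs→Perf = 7+10+7 = 24, finish 24.
Without Tests→Review, Review's earliest start moves from 18 to 0.
New critical path: Design→Docs→Perf = 7+10+7 = 24 ⇒ 24 hours.

24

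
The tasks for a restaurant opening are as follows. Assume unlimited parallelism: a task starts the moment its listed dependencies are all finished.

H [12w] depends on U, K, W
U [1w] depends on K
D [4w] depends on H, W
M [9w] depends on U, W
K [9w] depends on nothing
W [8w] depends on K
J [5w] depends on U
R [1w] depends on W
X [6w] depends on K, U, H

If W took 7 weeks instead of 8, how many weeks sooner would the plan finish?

Baseline: K→W→H→X = 9+8+12+6 = 35 → 35 weeks.
Since W is critical, the -1 change carries straight to that chain (now 34 weeks).
The critical path is still K→W→H→X; finish is now 34 weeks.
Change in finish: 34 − 35 = -1 weeks.

1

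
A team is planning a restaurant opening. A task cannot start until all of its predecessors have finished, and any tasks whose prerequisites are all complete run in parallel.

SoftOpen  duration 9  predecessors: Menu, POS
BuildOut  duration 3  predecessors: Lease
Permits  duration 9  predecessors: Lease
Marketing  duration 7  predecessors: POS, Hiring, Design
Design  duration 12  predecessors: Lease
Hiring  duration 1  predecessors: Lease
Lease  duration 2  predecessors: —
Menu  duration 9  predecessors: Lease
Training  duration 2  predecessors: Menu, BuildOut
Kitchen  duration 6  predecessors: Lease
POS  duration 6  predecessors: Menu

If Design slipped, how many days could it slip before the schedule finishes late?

5

Critical path: Lease→Menu→POS→SoftOpen = 2+9+6+9 = 26, so the finish is 26 days.
The longest chain containing Design totals 21 days.
Float = 26 − 21 = 5.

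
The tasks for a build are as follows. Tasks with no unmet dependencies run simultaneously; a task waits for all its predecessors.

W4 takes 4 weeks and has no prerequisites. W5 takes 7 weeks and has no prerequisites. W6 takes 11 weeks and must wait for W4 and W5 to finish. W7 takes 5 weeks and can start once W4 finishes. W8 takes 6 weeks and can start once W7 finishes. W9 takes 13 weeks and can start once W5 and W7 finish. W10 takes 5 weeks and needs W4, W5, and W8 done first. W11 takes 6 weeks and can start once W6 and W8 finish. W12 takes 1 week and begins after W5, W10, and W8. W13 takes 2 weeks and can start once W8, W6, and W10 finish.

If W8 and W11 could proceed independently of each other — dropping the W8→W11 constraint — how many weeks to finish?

24

With the dependency in place, W5→W6→W11 = 7+11+6 = 24 sets the finish at 24 weeks.
Dropping W8→W11 doesn't change W11's earliest start (18); another predecessor still binds.
The longest chain is now W5→W6→W11 = 7+11+6 = 24, so the schedule takes 24 weeks.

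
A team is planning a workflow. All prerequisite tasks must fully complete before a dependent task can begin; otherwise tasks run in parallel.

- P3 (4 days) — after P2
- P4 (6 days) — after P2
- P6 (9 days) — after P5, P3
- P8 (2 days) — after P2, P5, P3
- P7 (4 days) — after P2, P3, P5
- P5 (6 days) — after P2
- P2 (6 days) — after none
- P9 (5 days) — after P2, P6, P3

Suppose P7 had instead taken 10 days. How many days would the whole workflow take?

Baseline: P2→P5→P6→P9 = 6+6+9+5 = 26 → 26 days.
The longest path through P7 is only 16 days, so P7 has float 10.
The critical path is still P2→P5→P6→P9; finish is now 26 days.

26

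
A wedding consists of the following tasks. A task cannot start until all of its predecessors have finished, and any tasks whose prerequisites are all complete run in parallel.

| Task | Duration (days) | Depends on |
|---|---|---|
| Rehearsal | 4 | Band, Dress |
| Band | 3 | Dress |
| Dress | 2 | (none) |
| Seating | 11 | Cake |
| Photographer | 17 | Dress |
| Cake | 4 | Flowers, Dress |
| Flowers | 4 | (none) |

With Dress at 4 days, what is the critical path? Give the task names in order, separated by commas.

Dress, Photographer

Critical path before the change: Dress→Photographer = 2+17 = 19 giving 19 days.
Dress lies on that path, so at 4 days the path becomes 21 days.
No other chain overtakes it, so the finish is 21 days.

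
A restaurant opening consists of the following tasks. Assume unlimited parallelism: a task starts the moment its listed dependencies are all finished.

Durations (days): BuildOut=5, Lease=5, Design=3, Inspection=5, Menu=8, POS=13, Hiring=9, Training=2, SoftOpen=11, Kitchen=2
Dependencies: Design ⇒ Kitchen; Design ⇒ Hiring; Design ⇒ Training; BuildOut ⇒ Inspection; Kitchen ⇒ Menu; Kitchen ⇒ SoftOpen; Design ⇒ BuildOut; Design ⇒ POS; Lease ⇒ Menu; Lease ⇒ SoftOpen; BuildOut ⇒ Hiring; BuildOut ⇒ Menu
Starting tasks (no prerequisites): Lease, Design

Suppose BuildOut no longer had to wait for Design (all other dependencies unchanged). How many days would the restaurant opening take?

16

Original critical path: Design→BuildOut→Hiring = 3+5+9 = 17 ⇒ 17 days.
Without Design→BuildOut, BuildOut's earliest start moves from 3 to 0.
After: Lease→SoftOpen = 5+11 = 16 → 16 days.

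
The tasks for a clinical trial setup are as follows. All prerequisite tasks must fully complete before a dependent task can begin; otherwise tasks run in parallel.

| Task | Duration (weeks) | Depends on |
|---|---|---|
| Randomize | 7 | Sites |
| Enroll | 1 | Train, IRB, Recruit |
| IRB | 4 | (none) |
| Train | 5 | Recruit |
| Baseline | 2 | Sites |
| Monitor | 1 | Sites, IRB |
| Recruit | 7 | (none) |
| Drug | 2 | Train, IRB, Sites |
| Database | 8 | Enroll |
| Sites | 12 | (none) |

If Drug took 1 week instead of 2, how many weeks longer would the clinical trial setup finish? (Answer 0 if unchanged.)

0

Actual critical path: Recruit→Train→Enroll→Database = 7+5+1+8 = 21 ⇒ 21 weeks.
The longest path through Drug is only 14 weeks, so Drug has float 7.
The critical path is still Recruit→Train→Enroll→Database; finish is now 21 weeks.
Change in finish: 21 − 21 = +0 weeks.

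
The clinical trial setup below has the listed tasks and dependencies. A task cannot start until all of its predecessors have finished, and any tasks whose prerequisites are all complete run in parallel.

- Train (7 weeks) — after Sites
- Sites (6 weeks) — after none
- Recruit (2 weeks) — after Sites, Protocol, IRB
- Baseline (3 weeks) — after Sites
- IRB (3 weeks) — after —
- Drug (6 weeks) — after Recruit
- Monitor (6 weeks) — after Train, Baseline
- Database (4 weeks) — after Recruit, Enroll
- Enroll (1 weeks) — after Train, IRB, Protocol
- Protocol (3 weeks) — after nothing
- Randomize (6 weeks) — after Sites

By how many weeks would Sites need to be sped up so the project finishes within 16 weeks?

Current finish: 19 weeks; target: 16.
Sites is on every critical path, so each week cut from Sites cuts the finish by one (this holds down to a finish of 14).
Need 19 − 16 = 3 weeks off Sites → Sites becomes 3 weeks, finish becomes 16.

3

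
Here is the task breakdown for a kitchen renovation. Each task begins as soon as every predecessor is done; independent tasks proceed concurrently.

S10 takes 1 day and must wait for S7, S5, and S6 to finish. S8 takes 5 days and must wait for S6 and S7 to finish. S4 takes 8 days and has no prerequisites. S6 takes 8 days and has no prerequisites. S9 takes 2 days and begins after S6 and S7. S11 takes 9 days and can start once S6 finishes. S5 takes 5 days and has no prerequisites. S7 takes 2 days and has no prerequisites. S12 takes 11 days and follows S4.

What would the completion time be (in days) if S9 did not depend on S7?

Before: longest chain S4→S12 = 8+11 = 19, finish 19.
Dropping S7→S9 doesn't change S9's earliest start (8); another predecessor still binds.
New critical path: S4→S12 = 8+11 = 19 ⇒ 19 days.

19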